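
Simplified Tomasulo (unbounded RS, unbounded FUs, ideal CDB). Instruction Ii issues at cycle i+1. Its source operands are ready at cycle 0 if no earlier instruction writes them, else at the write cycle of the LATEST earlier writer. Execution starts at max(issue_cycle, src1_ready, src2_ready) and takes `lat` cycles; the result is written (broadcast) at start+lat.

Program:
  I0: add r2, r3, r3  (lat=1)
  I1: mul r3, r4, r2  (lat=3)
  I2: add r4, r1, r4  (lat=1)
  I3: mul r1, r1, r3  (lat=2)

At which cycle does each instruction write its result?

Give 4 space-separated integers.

Answer: 2 5 4 7

Derivation:
I0 add r2: issue@1 deps=(None,None) exec_start@1 write@2
I1 mul r3: issue@2 deps=(None,0) exec_start@2 write@5
I2 add r4: issue@3 deps=(None,None) exec_start@3 write@4
I3 mul r1: issue@4 deps=(None,1) exec_start@5 write@7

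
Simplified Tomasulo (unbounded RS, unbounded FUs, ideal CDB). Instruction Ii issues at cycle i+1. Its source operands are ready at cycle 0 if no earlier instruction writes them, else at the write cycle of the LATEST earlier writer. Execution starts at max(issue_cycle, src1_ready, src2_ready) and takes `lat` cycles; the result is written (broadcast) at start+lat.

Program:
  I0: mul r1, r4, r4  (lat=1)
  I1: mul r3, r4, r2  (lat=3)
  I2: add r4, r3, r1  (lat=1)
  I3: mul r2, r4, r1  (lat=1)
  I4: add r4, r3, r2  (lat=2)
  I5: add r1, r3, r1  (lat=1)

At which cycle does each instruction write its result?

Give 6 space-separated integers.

Answer: 2 5 6 7 9 7

Derivation:
I0 mul r1: issue@1 deps=(None,None) exec_start@1 write@2
I1 mul r3: issue@2 deps=(None,None) exec_start@2 write@5
I2 add r4: issue@3 deps=(1,0) exec_start@5 write@6
I3 mul r2: issue@4 deps=(2,0) exec_start@6 write@7
I4 add r4: issue@5 deps=(1,3) exec_start@7 write@9
I5 add r1: issue@6 deps=(1,0) exec_start@6 write@7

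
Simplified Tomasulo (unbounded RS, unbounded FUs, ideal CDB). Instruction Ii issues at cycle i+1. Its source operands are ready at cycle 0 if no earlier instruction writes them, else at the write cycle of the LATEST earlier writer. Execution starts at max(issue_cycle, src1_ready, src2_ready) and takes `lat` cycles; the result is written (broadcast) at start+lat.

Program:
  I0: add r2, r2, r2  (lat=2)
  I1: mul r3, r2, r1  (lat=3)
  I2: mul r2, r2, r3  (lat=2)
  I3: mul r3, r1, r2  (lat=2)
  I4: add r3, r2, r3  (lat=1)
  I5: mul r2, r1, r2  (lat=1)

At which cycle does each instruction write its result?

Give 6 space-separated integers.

Answer: 3 6 8 10 11 9

Derivation:
I0 add r2: issue@1 deps=(None,None) exec_start@1 write@3
I1 mul r3: issue@2 deps=(0,None) exec_start@3 write@6
I2 mul r2: issue@3 deps=(0,1) exec_start@6 write@8
I3 mul r3: issue@4 deps=(None,2) exec_start@8 write@10
I4 add r3: issue@5 deps=(2,3) exec_start@10 write@11
I5 mul r2: issue@6 deps=(None,2) exec_start@8 write@9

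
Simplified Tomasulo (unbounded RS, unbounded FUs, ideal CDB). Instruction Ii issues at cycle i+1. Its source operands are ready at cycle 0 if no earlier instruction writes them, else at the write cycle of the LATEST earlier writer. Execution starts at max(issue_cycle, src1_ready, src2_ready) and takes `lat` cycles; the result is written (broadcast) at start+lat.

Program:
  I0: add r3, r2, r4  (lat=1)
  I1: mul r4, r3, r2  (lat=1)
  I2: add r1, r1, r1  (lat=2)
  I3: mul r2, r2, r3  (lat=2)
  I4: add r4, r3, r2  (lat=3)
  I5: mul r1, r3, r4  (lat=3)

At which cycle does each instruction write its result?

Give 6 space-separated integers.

I0 add r3: issue@1 deps=(None,None) exec_start@1 write@2
I1 mul r4: issue@2 deps=(0,None) exec_start@2 write@3
I2 add r1: issue@3 deps=(None,None) exec_start@3 write@5
I3 mul r2: issue@4 deps=(None,0) exec_start@4 write@6
I4 add r4: issue@5 deps=(0,3) exec_start@6 write@9
I5 mul r1: issue@6 deps=(0,4) exec_start@9 write@12

Answer: 2 3 5 6 9 12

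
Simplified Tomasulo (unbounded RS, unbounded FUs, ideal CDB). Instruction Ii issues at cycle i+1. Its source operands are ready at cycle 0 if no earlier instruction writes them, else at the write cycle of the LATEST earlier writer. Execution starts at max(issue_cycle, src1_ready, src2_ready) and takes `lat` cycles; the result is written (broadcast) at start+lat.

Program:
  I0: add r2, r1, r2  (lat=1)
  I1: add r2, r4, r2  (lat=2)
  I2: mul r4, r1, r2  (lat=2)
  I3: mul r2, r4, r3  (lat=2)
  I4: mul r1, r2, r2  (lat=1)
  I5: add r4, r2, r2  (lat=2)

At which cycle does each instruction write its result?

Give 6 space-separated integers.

I0 add r2: issue@1 deps=(None,None) exec_start@1 write@2
I1 add r2: issue@2 deps=(None,0) exec_start@2 write@4
I2 mul r4: issue@3 deps=(None,1) exec_start@4 write@6
I3 mul r2: issue@4 deps=(2,None) exec_start@6 write@8
I4 mul r1: issue@5 deps=(3,3) exec_start@8 write@9
I5 add r4: issue@6 deps=(3,3) exec_start@8 write@10

Answer: 2 4 6 8 9 10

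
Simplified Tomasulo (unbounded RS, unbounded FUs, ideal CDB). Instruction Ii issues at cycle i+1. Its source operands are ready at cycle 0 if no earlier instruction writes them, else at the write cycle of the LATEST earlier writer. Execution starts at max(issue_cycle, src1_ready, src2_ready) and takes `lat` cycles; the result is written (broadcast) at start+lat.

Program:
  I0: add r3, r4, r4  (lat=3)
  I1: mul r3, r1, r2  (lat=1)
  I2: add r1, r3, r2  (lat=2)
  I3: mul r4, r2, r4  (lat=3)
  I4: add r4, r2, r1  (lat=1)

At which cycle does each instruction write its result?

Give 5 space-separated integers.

I0 add r3: issue@1 deps=(None,None) exec_start@1 write@4
I1 mul r3: issue@2 deps=(None,None) exec_start@2 write@3
I2 add r1: issue@3 deps=(1,None) exec_start@3 write@5
I3 mul r4: issue@4 deps=(None,None) exec_start@4 write@7
I4 add r4: issue@5 deps=(None,2) exec_start@5 write@6

Answer: 4 3 5 7 6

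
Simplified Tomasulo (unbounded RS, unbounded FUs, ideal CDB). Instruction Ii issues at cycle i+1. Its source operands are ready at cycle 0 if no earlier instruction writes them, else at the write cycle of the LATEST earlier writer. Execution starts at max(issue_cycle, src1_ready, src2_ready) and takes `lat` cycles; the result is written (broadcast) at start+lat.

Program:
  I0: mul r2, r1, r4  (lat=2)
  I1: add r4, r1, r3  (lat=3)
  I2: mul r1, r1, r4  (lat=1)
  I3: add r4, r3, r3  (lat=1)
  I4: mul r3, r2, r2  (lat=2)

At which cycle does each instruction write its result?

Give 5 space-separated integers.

I0 mul r2: issue@1 deps=(None,None) exec_start@1 write@3
I1 add r4: issue@2 deps=(None,None) exec_start@2 write@5
I2 mul r1: issue@3 deps=(None,1) exec_start@5 write@6
I3 add r4: issue@4 deps=(None,None) exec_start@4 write@5
I4 mul r3: issue@5 deps=(0,0) exec_start@5 write@7

Answer: 3 5 6 5 7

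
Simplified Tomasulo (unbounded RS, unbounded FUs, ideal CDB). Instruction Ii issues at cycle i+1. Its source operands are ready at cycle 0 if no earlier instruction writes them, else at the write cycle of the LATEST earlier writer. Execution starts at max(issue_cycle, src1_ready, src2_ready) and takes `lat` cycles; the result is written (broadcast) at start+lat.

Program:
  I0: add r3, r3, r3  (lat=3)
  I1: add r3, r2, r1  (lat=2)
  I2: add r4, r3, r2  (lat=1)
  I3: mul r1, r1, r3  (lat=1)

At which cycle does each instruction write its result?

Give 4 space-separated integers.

Answer: 4 4 5 5

Derivation:
I0 add r3: issue@1 deps=(None,None) exec_start@1 write@4
I1 add r3: issue@2 deps=(None,None) exec_start@2 write@4
I2 add r4: issue@3 deps=(1,None) exec_start@4 write@5
I3 mul r1: issue@4 deps=(None,1) exec_start@4 write@5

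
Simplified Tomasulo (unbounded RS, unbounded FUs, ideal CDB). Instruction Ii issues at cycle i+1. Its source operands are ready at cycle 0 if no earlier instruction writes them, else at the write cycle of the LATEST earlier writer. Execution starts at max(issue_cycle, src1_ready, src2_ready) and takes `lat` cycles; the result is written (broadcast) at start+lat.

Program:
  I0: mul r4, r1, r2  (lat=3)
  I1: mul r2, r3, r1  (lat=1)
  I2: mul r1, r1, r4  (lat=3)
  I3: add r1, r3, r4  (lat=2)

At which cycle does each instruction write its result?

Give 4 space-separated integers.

I0 mul r4: issue@1 deps=(None,None) exec_start@1 write@4
I1 mul r2: issue@2 deps=(None,None) exec_start@2 write@3
I2 mul r1: issue@3 deps=(None,0) exec_start@4 write@7
I3 add r1: issue@4 deps=(None,0) exec_start@4 write@6

Answer: 4 3 7 6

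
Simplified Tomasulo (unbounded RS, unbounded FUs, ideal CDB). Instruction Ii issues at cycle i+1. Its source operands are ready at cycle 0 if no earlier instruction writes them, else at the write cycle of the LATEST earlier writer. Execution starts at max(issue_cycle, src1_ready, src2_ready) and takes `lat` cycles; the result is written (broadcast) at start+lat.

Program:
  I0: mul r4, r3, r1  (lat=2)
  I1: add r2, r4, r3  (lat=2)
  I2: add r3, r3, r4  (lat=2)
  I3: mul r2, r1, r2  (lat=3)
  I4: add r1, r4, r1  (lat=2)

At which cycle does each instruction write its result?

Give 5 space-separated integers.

I0 mul r4: issue@1 deps=(None,None) exec_start@1 write@3
I1 add r2: issue@2 deps=(0,None) exec_start@3 write@5
I2 add r3: issue@3 deps=(None,0) exec_start@3 write@5
I3 mul r2: issue@4 deps=(None,1) exec_start@5 write@8
I4 add r1: issue@5 deps=(0,None) exec_start@5 write@7

Answer: 3 5 5 8 7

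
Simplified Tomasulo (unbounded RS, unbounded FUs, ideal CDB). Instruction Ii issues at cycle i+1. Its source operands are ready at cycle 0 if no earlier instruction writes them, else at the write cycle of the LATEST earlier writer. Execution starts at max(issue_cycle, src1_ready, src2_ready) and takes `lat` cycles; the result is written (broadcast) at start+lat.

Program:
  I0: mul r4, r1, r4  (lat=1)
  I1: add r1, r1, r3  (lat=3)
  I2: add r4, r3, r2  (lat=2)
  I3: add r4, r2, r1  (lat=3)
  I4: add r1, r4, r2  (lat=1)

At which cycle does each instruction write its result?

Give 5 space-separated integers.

Answer: 2 5 5 8 9

Derivation:
I0 mul r4: issue@1 deps=(None,None) exec_start@1 write@2
I1 add r1: issue@2 deps=(None,None) exec_start@2 write@5
I2 add r4: issue@3 deps=(None,None) exec_start@3 write@5
I3 add r4: issue@4 deps=(None,1) exec_start@5 write@8
I4 add r1: issue@5 deps=(3,None) exec_start@8 write@9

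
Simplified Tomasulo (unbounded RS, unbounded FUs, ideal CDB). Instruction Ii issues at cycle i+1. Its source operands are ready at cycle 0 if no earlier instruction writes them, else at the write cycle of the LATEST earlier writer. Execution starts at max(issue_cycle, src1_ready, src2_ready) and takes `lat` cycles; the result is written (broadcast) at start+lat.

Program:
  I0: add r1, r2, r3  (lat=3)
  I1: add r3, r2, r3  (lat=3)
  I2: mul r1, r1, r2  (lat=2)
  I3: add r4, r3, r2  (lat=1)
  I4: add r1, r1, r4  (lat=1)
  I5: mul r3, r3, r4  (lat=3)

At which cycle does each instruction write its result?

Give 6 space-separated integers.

I0 add r1: issue@1 deps=(None,None) exec_start@1 write@4
I1 add r3: issue@2 deps=(None,None) exec_start@2 write@5
I2 mul r1: issue@3 deps=(0,None) exec_start@4 write@6
I3 add r4: issue@4 deps=(1,None) exec_start@5 write@6
I4 add r1: issue@5 deps=(2,3) exec_start@6 write@7
I5 mul r3: issue@6 deps=(1,3) exec_start@6 write@9

Answer: 4 5 6 6 7 9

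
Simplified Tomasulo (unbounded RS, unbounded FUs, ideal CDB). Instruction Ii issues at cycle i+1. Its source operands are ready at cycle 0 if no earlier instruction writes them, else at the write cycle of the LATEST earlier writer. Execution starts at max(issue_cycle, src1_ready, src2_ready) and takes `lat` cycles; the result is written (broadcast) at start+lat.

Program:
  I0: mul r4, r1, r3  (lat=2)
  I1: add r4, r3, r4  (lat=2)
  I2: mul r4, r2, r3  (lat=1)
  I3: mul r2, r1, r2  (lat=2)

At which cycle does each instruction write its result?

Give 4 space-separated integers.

I0 mul r4: issue@1 deps=(None,None) exec_start@1 write@3
I1 add r4: issue@2 deps=(None,0) exec_start@3 write@5
I2 mul r4: issue@3 deps=(None,None) exec_start@3 write@4
I3 mul r2: issue@4 deps=(None,None) exec_start@4 write@6

Answer: 3 5 4 6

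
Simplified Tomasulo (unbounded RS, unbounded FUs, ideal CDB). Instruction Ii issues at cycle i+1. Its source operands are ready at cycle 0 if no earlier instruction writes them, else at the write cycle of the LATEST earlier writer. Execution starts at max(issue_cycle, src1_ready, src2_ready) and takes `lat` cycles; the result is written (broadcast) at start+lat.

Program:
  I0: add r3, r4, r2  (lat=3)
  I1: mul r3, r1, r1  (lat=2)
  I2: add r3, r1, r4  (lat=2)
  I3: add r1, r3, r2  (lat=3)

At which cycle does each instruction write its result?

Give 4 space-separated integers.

I0 add r3: issue@1 deps=(None,None) exec_start@1 write@4
I1 mul r3: issue@2 deps=(None,None) exec_start@2 write@4
I2 add r3: issue@3 deps=(None,None) exec_start@3 write@5
I3 add r1: issue@4 deps=(2,None) exec_start@5 write@8

Answer: 4 4 5 8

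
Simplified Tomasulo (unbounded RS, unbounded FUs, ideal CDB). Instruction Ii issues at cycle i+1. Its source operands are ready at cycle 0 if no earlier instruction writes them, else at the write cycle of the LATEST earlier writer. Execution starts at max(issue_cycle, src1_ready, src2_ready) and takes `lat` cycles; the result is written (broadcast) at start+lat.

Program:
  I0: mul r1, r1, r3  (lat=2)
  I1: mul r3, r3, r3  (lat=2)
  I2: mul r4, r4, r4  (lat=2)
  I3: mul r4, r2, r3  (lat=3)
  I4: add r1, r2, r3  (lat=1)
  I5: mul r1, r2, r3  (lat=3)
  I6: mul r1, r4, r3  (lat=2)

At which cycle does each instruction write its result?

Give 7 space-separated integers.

Answer: 3 4 5 7 6 9 9

Derivation:
I0 mul r1: issue@1 deps=(None,None) exec_start@1 write@3
I1 mul r3: issue@2 deps=(None,None) exec_start@2 write@4
I2 mul r4: issue@3 deps=(None,None) exec_start@3 write@5
I3 mul r4: issue@4 deps=(None,1) exec_start@4 write@7
I4 add r1: issue@5 deps=(None,1) exec_start@5 write@6
I5 mul r1: issue@6 deps=(None,1) exec_start@6 write@9
I6 mul r1: issue@7 deps=(3,1) exec_start@7 write@9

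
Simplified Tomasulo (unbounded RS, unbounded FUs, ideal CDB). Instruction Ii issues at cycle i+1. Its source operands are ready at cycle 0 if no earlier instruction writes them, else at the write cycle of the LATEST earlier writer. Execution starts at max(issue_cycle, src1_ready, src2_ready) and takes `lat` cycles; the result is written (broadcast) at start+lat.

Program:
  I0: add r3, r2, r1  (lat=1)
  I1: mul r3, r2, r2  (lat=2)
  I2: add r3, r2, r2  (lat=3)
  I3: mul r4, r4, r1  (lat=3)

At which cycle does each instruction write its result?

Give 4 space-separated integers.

Answer: 2 4 6 7

Derivation:
I0 add r3: issue@1 deps=(None,None) exec_start@1 write@2
I1 mul r3: issue@2 deps=(None,None) exec_start@2 write@4
I2 add r3: issue@3 deps=(None,None) exec_start@3 write@6
I3 mul r4: issue@4 deps=(None,None) exec_start@4 write@7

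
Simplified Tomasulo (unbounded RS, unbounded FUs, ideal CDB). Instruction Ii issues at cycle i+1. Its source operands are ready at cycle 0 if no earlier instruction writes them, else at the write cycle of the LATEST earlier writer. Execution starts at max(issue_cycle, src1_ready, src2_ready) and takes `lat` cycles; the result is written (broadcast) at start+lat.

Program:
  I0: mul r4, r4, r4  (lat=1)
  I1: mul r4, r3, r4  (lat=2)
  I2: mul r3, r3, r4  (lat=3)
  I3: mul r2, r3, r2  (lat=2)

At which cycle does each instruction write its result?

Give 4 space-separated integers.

Answer: 2 4 7 9

Derivation:
I0 mul r4: issue@1 deps=(None,None) exec_start@1 write@2
I1 mul r4: issue@2 deps=(None,0) exec_start@2 write@4
I2 mul r3: issue@3 deps=(None,1) exec_start@4 write@7
I3 mul r2: issue@4 deps=(2,None) exec_start@7 write@9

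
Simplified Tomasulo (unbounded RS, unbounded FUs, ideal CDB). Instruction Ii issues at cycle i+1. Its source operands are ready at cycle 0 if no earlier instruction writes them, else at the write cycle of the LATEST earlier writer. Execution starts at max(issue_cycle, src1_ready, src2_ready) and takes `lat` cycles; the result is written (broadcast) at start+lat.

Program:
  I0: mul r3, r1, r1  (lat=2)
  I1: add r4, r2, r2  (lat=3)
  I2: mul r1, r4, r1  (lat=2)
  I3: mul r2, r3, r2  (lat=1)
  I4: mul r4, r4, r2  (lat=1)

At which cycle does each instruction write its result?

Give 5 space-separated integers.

I0 mul r3: issue@1 deps=(None,None) exec_start@1 write@3
I1 add r4: issue@2 deps=(None,None) exec_start@2 write@5
I2 mul r1: issue@3 deps=(1,None) exec_start@5 write@7
I3 mul r2: issue@4 deps=(0,None) exec_start@4 write@5
I4 mul r4: issue@5 deps=(1,3) exec_start@5 write@6

Answer: 3 5 7 5 6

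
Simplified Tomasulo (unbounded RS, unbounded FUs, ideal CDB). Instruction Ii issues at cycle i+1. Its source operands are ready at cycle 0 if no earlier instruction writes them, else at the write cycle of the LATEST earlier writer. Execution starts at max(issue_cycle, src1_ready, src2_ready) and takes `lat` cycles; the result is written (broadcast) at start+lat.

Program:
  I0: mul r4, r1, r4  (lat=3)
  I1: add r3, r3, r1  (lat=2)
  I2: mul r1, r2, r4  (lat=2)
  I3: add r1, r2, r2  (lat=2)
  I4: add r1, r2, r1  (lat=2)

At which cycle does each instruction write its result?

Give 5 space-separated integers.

I0 mul r4: issue@1 deps=(None,None) exec_start@1 write@4
I1 add r3: issue@2 deps=(None,None) exec_start@2 write@4
I2 mul r1: issue@3 deps=(None,0) exec_start@4 write@6
I3 add r1: issue@4 deps=(None,None) exec_start@4 write@6
I4 add r1: issue@5 deps=(None,3) exec_start@6 write@8

Answer: 4 4 6 6 8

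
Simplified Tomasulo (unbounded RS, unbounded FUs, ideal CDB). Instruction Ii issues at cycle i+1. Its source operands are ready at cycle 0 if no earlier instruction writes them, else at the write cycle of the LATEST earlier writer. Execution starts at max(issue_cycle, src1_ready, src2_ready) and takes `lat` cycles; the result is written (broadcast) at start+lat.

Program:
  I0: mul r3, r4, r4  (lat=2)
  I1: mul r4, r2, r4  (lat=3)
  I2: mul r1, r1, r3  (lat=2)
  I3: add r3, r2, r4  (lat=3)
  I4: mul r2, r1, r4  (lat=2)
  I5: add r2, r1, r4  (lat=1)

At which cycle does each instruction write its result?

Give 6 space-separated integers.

I0 mul r3: issue@1 deps=(None,None) exec_start@1 write@3
I1 mul r4: issue@2 deps=(None,None) exec_start@2 write@5
I2 mul r1: issue@3 deps=(None,0) exec_start@3 write@5
I3 add r3: issue@4 deps=(None,1) exec_start@5 write@8
I4 mul r2: issue@5 deps=(2,1) exec_start@5 write@7
I5 add r2: issue@6 deps=(2,1) exec_start@6 write@7

Answer: 3 5 5 8 7 7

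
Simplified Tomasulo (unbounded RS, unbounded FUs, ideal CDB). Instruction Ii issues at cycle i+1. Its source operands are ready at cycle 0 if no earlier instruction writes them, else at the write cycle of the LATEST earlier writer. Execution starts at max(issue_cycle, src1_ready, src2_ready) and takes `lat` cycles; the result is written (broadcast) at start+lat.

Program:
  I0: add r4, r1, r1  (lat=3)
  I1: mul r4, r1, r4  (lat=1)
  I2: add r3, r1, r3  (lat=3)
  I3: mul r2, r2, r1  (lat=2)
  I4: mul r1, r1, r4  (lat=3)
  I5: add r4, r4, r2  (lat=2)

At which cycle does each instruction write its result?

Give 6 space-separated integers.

I0 add r4: issue@1 deps=(None,None) exec_start@1 write@4
I1 mul r4: issue@2 deps=(None,0) exec_start@4 write@5
I2 add r3: issue@3 deps=(None,None) exec_start@3 write@6
I3 mul r2: issue@4 deps=(None,None) exec_start@4 write@6
I4 mul r1: issue@5 deps=(None,1) exec_start@5 write@8
I5 add r4: issue@6 deps=(1,3) exec_start@6 write@8

Answer: 4 5 6 6 8 8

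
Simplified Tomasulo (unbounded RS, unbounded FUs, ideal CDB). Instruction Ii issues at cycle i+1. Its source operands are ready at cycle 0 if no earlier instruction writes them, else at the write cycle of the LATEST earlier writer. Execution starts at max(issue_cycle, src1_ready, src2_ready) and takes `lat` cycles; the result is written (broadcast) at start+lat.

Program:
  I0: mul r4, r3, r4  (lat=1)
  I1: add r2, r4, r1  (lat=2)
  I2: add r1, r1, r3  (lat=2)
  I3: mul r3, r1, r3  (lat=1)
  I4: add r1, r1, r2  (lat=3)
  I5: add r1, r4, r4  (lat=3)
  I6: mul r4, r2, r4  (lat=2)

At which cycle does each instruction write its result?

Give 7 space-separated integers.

Answer: 2 4 5 6 8 9 9

Derivation:
I0 mul r4: issue@1 deps=(None,None) exec_start@1 write@2
I1 add r2: issue@2 deps=(0,None) exec_start@2 write@4
I2 add r1: issue@3 deps=(None,None) exec_start@3 write@5
I3 mul r3: issue@4 deps=(2,None) exec_start@5 write@6
I4 add r1: issue@5 deps=(2,1) exec_start@5 write@8
I5 add r1: issue@6 deps=(0,0) exec_start@6 write@9
I6 mul r4: issue@7 deps=(1,0) exec_start@7 write@9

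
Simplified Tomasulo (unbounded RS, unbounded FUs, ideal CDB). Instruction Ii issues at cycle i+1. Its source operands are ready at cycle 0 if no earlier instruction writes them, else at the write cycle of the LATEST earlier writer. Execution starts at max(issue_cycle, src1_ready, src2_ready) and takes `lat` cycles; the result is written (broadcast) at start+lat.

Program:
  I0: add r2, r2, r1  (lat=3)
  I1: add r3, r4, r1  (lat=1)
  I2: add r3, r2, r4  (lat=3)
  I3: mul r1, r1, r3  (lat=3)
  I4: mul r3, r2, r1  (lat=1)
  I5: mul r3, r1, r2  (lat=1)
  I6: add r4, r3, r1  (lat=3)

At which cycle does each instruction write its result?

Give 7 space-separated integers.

I0 add r2: issue@1 deps=(None,None) exec_start@1 write@4
I1 add r3: issue@2 deps=(None,None) exec_start@2 write@3
I2 add r3: issue@3 deps=(0,None) exec_start@4 write@7
I3 mul r1: issue@4 deps=(None,2) exec_start@7 write@10
I4 mul r3: issue@5 deps=(0,3) exec_start@10 write@11
I5 mul r3: issue@6 deps=(3,0) exec_start@10 write@11
I6 add r4: issue@7 deps=(5,3) exec_start@11 write@14

Answer: 4 3 7 10 11 11 14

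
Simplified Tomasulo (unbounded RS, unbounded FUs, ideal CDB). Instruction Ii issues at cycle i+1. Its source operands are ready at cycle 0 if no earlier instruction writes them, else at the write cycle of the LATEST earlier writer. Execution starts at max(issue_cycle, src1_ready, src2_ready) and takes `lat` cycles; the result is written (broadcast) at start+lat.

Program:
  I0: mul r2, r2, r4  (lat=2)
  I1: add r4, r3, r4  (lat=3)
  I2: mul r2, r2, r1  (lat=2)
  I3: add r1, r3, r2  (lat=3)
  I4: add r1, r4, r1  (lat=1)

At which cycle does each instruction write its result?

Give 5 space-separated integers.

Answer: 3 5 5 8 9

Derivation:
I0 mul r2: issue@1 deps=(None,None) exec_start@1 write@3
I1 add r4: issue@2 deps=(None,None) exec_start@2 write@5
I2 mul r2: issue@3 deps=(0,None) exec_start@3 write@5
I3 add r1: issue@4 deps=(None,2) exec_start@5 write@8
I4 add r1: issue@5 deps=(1,3) exec_start@8 write@9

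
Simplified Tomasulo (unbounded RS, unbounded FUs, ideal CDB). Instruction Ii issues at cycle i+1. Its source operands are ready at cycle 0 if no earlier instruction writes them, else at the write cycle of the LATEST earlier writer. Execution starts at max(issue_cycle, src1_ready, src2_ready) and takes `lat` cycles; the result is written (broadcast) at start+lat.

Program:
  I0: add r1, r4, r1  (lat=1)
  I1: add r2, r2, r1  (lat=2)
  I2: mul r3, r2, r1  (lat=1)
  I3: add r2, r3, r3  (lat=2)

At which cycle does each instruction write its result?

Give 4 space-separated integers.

I0 add r1: issue@1 deps=(None,None) exec_start@1 write@2
I1 add r2: issue@2 deps=(None,0) exec_start@2 write@4
I2 mul r3: issue@3 deps=(1,0) exec_start@4 write@5
I3 add r2: issue@4 deps=(2,2) exec_start@5 write@7

Answer: 2 4 5 7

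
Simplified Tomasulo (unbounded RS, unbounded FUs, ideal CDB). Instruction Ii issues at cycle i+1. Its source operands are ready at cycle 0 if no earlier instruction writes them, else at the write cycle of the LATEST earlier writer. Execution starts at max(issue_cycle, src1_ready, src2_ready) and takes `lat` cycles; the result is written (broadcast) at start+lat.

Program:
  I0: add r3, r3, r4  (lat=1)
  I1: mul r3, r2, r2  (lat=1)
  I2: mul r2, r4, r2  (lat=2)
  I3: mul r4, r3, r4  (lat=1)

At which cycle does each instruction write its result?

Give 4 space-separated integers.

I0 add r3: issue@1 deps=(None,None) exec_start@1 write@2
I1 mul r3: issue@2 deps=(None,None) exec_start@2 write@3
I2 mul r2: issue@3 deps=(None,None) exec_start@3 write@5
I3 mul r4: issue@4 deps=(1,None) exec_start@4 write@5

Answer: 2 3 5 5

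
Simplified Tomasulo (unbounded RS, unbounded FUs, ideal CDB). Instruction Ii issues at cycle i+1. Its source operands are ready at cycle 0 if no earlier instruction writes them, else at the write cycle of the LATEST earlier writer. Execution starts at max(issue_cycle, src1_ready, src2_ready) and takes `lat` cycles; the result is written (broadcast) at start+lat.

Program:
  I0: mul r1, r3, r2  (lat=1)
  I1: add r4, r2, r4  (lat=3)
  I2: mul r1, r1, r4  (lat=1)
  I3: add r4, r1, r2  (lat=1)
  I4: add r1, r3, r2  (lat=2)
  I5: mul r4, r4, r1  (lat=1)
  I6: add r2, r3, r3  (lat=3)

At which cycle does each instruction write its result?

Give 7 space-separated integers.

Answer: 2 5 6 7 7 8 10

Derivation:
I0 mul r1: issue@1 deps=(None,None) exec_start@1 write@2
I1 add r4: issue@2 deps=(None,None) exec_start@2 write@5
I2 mul r1: issue@3 deps=(0,1) exec_start@5 write@6
I3 add r4: issue@4 deps=(2,None) exec_start@6 write@7
I4 add r1: issue@5 deps=(None,None) exec_start@5 write@7
I5 mul r4: issue@6 deps=(3,4) exec_start@7 write@8
I6 add r2: issue@7 deps=(None,None) exec_start@7 write@10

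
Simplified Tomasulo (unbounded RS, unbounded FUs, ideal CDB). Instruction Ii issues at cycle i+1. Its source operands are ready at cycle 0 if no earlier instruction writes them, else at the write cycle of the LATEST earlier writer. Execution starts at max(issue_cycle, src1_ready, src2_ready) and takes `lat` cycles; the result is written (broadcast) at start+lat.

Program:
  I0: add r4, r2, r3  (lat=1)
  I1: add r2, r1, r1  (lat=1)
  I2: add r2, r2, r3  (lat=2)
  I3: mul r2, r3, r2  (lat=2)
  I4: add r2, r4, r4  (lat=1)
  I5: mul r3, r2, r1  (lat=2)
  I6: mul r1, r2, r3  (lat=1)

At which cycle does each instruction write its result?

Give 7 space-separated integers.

I0 add r4: issue@1 deps=(None,None) exec_start@1 write@2
I1 add r2: issue@2 deps=(None,None) exec_start@2 write@3
I2 add r2: issue@3 deps=(1,None) exec_start@3 write@5
I3 mul r2: issue@4 deps=(None,2) exec_start@5 write@7
I4 add r2: issue@5 deps=(0,0) exec_start@5 write@6
I5 mul r3: issue@6 deps=(4,None) exec_start@6 write@8
I6 mul r1: issue@7 deps=(4,5) exec_start@8 write@9

Answer: 2 3 5 7 6 8 9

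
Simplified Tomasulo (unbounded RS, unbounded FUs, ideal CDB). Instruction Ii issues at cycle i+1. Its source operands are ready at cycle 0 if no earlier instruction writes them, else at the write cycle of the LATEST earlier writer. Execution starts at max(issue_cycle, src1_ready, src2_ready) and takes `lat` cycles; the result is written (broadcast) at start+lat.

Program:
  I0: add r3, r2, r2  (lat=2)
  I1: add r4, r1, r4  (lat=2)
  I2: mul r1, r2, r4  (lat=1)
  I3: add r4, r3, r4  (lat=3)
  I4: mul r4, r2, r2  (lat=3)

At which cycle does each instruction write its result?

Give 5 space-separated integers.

Answer: 3 4 5 7 8

Derivation:
I0 add r3: issue@1 deps=(None,None) exec_start@1 write@3
I1 add r4: issue@2 deps=(None,None) exec_start@2 write@4
I2 mul r1: issue@3 deps=(None,1) exec_start@4 write@5
I3 add r4: issue@4 deps=(0,1) exec_start@4 write@7
I4 mul r4: issue@5 deps=(None,None) exec_start@5 write@8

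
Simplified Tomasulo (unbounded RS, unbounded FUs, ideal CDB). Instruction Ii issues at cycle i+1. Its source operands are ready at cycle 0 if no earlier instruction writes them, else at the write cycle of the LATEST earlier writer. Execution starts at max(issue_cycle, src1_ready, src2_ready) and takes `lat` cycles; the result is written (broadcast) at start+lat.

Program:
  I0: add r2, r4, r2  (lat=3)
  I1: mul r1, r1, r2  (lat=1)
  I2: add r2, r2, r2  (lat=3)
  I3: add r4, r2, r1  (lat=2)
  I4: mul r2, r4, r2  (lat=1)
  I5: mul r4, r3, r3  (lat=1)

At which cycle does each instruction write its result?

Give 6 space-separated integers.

I0 add r2: issue@1 deps=(None,None) exec_start@1 write@4
I1 mul r1: issue@2 deps=(None,0) exec_start@4 write@5
I2 add r2: issue@3 deps=(0,0) exec_start@4 write@7
I3 add r4: issue@4 deps=(2,1) exec_start@7 write@9
I4 mul r2: issue@5 deps=(3,2) exec_start@9 write@10
I5 mul r4: issue@6 deps=(None,None) exec_start@6 write@7

Answer: 4 5 7 9 10 7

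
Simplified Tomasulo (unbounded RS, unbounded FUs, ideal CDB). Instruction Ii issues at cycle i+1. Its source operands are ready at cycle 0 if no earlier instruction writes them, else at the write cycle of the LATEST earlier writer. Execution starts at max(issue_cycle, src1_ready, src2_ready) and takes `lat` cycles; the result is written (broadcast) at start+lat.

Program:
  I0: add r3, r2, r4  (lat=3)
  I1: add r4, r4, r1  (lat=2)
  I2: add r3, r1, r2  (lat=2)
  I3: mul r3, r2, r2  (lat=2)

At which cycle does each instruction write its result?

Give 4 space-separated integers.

I0 add r3: issue@1 deps=(None,None) exec_start@1 write@4
I1 add r4: issue@2 deps=(None,None) exec_start@2 write@4
I2 add r3: issue@3 deps=(None,None) exec_start@3 write@5
I3 mul r3: issue@4 deps=(None,None) exec_start@4 write@6

Answer: 4 4 5 6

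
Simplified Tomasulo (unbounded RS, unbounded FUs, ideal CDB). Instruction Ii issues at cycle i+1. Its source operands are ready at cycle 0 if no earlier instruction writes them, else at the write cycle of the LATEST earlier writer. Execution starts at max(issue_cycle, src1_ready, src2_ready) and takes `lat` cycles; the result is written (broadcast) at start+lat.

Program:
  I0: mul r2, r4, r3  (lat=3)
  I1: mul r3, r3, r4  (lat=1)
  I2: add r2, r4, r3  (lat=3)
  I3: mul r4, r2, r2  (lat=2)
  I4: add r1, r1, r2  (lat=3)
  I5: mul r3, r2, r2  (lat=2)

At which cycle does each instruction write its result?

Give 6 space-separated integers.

Answer: 4 3 6 8 9 8

Derivation:
I0 mul r2: issue@1 deps=(None,None) exec_start@1 write@4
I1 mul r3: issue@2 deps=(None,None) exec_start@2 write@3
I2 add r2: issue@3 deps=(None,1) exec_start@3 write@6
I3 mul r4: issue@4 deps=(2,2) exec_start@6 write@8
I4 add r1: issue@5 deps=(None,2) exec_start@6 write@9
I5 mul r3: issue@6 deps=(2,2) exec_start@6 write@8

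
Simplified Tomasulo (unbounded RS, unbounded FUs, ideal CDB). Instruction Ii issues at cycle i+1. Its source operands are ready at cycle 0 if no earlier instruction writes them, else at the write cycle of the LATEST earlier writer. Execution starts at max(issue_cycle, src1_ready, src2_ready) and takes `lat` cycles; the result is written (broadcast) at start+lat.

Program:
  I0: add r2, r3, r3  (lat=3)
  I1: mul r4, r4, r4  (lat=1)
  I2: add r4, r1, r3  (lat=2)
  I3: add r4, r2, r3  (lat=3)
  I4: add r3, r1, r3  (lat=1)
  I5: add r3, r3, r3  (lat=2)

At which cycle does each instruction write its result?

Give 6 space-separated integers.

I0 add r2: issue@1 deps=(None,None) exec_start@1 write@4
I1 mul r4: issue@2 deps=(None,None) exec_start@2 write@3
I2 add r4: issue@3 deps=(None,None) exec_start@3 write@5
I3 add r4: issue@4 deps=(0,None) exec_start@4 write@7
I4 add r3: issue@5 deps=(None,None) exec_start@5 write@6
I5 add r3: issue@6 deps=(4,4) exec_start@6 write@8

Answer: 4 3 5 7 6 8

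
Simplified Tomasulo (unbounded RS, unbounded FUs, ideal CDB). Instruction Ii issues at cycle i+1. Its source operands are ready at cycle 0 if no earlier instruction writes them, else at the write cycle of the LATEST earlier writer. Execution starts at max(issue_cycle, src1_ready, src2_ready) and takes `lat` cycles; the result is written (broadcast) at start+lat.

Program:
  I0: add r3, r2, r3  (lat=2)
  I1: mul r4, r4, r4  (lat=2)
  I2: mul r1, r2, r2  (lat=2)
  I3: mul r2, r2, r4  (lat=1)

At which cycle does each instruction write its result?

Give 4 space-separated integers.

Answer: 3 4 5 5

Derivation:
I0 add r3: issue@1 deps=(None,None) exec_start@1 write@3
I1 mul r4: issue@2 deps=(None,None) exec_start@2 write@4
I2 mul r1: issue@3 deps=(None,None) exec_start@3 write@5
I3 mul r2: issue@4 deps=(None,1) exec_start@4 write@5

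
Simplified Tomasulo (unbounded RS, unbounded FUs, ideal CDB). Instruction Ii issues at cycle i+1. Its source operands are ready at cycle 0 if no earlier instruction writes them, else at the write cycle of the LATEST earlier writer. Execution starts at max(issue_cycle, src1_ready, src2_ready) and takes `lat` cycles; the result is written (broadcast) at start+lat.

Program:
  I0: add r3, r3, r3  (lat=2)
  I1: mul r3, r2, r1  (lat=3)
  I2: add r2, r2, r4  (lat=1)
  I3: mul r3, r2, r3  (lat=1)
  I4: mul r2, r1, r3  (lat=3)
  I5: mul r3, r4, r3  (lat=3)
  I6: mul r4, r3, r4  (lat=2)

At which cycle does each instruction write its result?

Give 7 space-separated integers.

Answer: 3 5 4 6 9 9 11

Derivation:
I0 add r3: issue@1 deps=(None,None) exec_start@1 write@3
I1 mul r3: issue@2 deps=(None,None) exec_start@2 write@5
I2 add r2: issue@3 deps=(None,None) exec_start@3 write@4
I3 mul r3: issue@4 deps=(2,1) exec_start@5 write@6
I4 mul r2: issue@5 deps=(None,3) exec_start@6 write@9
I5 mul r3: issue@6 deps=(None,3) exec_start@6 write@9
I6 mul r4: issue@7 deps=(5,None) exec_start@9 write@11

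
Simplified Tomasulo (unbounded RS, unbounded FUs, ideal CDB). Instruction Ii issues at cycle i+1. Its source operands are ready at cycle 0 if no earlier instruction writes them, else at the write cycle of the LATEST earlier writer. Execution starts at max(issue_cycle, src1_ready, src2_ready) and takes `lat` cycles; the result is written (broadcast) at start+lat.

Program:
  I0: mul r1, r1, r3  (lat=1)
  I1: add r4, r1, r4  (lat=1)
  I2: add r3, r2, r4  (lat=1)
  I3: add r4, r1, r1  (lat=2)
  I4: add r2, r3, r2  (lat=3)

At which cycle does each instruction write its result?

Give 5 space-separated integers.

Answer: 2 3 4 6 8

Derivation:
I0 mul r1: issue@1 deps=(None,None) exec_start@1 write@2
I1 add r4: issue@2 deps=(0,None) exec_start@2 write@3
I2 add r3: issue@3 deps=(None,1) exec_start@3 write@4
I3 add r4: issue@4 deps=(0,0) exec_start@4 write@6
I4 add r2: issue@5 deps=(2,None) exec_start@5 write@8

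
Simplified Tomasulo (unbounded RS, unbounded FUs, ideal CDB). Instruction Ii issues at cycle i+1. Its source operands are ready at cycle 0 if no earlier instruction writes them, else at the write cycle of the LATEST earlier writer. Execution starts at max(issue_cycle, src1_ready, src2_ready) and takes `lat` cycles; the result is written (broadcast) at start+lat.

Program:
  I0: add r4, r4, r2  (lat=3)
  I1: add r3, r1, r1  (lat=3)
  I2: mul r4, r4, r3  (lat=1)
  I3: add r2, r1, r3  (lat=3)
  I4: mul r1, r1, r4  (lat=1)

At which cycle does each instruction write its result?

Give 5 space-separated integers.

I0 add r4: issue@1 deps=(None,None) exec_start@1 write@4
I1 add r3: issue@2 deps=(None,None) exec_start@2 write@5
I2 mul r4: issue@3 deps=(0,1) exec_start@5 write@6
I3 add r2: issue@4 deps=(None,1) exec_start@5 write@8
I4 mul r1: issue@5 deps=(None,2) exec_start@6 write@7

Answer: 4 5 6 8 7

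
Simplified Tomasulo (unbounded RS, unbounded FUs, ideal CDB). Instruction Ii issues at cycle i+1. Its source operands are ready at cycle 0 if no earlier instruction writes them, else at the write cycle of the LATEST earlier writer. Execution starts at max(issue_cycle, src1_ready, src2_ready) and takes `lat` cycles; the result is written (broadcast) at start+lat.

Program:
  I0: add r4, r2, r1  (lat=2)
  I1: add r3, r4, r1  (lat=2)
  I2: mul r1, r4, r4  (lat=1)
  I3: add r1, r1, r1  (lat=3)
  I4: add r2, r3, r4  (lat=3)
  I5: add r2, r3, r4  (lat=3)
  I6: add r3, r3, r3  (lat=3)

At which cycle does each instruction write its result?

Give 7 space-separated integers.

Answer: 3 5 4 7 8 9 10

Derivation:
I0 add r4: issue@1 deps=(None,None) exec_start@1 write@3
I1 add r3: issue@2 deps=(0,None) exec_start@3 write@5
I2 mul r1: issue@3 deps=(0,0) exec_start@3 write@4
I3 add r1: issue@4 deps=(2,2) exec_start@4 write@7
I4 add r2: issue@5 deps=(1,0) exec_start@5 write@8
I5 add r2: issue@6 deps=(1,0) exec_start@6 write@9
I6 add r3: issue@7 deps=(1,1) exec_start@7 write@10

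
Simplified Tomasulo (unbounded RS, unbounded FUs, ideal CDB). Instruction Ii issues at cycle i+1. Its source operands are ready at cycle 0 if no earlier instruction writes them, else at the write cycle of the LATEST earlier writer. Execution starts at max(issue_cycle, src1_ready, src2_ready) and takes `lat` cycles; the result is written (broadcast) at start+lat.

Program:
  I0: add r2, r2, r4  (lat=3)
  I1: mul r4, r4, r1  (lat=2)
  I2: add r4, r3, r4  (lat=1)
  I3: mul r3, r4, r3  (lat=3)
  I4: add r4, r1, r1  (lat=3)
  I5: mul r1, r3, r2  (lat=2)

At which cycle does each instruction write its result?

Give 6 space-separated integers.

Answer: 4 4 5 8 8 10

Derivation:
I0 add r2: issue@1 deps=(None,None) exec_start@1 write@4
I1 mul r4: issue@2 deps=(None,None) exec_start@2 write@4
I2 add r4: issue@3 deps=(None,1) exec_start@4 write@5
I3 mul r3: issue@4 deps=(2,None) exec_start@5 write@8
I4 add r4: issue@5 deps=(None,None) exec_start@5 write@8
I5 mul r1: issue@6 deps=(3,0) exec_start@8 write@10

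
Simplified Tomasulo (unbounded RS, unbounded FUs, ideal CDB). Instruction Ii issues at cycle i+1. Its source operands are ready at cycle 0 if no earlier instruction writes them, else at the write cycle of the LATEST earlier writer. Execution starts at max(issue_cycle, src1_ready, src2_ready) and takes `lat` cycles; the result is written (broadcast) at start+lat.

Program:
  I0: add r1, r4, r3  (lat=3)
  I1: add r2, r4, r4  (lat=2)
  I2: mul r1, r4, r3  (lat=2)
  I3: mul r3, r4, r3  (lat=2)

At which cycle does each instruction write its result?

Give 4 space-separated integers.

I0 add r1: issue@1 deps=(None,None) exec_start@1 write@4
I1 add r2: issue@2 deps=(None,None) exec_start@2 write@4
I2 mul r1: issue@3 deps=(None,None) exec_start@3 write@5
I3 mul r3: issue@4 deps=(None,None) exec_start@4 write@6

Answer: 4 4 5 6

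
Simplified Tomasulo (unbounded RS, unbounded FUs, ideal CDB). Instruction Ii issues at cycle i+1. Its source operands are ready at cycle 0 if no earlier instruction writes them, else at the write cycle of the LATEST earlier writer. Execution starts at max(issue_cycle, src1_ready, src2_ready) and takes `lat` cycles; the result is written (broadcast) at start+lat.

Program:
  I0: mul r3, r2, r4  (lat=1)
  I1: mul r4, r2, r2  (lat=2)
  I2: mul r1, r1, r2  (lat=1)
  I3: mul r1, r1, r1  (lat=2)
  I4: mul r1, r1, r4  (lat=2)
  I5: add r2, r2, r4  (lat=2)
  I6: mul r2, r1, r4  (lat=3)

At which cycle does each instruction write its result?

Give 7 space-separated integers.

I0 mul r3: issue@1 deps=(None,None) exec_start@1 write@2
I1 mul r4: issue@2 deps=(None,None) exec_start@2 write@4
I2 mul r1: issue@3 deps=(None,None) exec_start@3 write@4
I3 mul r1: issue@4 deps=(2,2) exec_start@4 write@6
I4 mul r1: issue@5 deps=(3,1) exec_start@6 write@8
I5 add r2: issue@6 deps=(None,1) exec_start@6 write@8
I6 mul r2: issue@7 deps=(4,1) exec_start@8 write@11

Answer: 2 4 4 6 8 8 11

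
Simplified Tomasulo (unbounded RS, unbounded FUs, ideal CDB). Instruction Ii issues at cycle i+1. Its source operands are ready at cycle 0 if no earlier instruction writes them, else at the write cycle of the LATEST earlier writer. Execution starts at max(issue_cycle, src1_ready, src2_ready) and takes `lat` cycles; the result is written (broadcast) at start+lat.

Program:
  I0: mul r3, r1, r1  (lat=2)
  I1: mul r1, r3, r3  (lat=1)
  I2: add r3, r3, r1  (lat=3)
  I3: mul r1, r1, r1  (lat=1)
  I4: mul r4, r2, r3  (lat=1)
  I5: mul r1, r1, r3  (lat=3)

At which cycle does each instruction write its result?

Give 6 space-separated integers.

I0 mul r3: issue@1 deps=(None,None) exec_start@1 write@3
I1 mul r1: issue@2 deps=(0,0) exec_start@3 write@4
I2 add r3: issue@3 deps=(0,1) exec_start@4 write@7
I3 mul r1: issue@4 deps=(1,1) exec_start@4 write@5
I4 mul r4: issue@5 deps=(None,2) exec_start@7 write@8
I5 mul r1: issue@6 deps=(3,2) exec_start@7 write@10

Answer: 3 4 7 5 8 10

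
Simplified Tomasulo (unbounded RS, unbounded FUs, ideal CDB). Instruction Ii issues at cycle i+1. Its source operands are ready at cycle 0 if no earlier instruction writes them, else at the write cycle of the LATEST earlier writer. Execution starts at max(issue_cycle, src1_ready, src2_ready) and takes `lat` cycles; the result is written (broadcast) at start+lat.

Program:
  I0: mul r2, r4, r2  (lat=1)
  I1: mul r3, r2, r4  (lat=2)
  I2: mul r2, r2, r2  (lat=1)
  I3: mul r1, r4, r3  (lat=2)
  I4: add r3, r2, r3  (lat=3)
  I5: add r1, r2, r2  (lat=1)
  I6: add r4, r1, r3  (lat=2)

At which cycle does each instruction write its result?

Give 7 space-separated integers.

I0 mul r2: issue@1 deps=(None,None) exec_start@1 write@2
I1 mul r3: issue@2 deps=(0,None) exec_start@2 write@4
I2 mul r2: issue@3 deps=(0,0) exec_start@3 write@4
I3 mul r1: issue@4 deps=(None,1) exec_start@4 write@6
I4 add r3: issue@5 deps=(2,1) exec_start@5 write@8
I5 add r1: issue@6 deps=(2,2) exec_start@6 write@7
I6 add r4: issue@7 deps=(5,4) exec_start@8 write@10

Answer: 2 4 4 6 8 7 10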